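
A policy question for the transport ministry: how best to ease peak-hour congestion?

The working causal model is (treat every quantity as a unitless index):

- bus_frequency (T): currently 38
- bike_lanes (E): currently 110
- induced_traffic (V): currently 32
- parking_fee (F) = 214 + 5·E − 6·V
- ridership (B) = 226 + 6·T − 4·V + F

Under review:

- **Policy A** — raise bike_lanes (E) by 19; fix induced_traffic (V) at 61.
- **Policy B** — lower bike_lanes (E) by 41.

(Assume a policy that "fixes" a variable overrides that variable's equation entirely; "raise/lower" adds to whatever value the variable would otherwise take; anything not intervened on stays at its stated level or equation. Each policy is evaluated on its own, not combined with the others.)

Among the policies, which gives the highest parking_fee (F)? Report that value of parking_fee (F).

Policy A (E + 19, V := 61):
  E = 110 + 19 = 129
  V = 61
  F = 214 + 5·129 − 6·61 = 493
Policy B (E − 41):
  E = 110 − 41 = 69
  V = 32
  F = 214 + 5·69 − 6·32 = 367
Comparing — Policy A: F=493, Policy B: F=367. Highest is 493 (Policy A).

493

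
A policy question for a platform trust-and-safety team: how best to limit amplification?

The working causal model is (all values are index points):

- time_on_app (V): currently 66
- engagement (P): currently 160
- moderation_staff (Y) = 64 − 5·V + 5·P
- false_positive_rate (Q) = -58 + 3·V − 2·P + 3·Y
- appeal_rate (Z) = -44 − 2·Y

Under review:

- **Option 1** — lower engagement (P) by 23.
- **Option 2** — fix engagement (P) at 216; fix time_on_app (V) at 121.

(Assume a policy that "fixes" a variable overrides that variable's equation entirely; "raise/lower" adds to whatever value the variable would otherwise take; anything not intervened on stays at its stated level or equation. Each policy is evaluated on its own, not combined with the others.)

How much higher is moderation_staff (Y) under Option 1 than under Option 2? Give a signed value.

Option 1 (P − 23):
  V = 66
  P = 160 − 23 = 137
  Y = 64 − 5·66 + 5·137 = 419
Option 2 (P := 216, V := 121):
  V = 121
  P = 216
  Y = 64 − 5·121 + 5·216 = 539
Y: 419 − 539 = -120

-120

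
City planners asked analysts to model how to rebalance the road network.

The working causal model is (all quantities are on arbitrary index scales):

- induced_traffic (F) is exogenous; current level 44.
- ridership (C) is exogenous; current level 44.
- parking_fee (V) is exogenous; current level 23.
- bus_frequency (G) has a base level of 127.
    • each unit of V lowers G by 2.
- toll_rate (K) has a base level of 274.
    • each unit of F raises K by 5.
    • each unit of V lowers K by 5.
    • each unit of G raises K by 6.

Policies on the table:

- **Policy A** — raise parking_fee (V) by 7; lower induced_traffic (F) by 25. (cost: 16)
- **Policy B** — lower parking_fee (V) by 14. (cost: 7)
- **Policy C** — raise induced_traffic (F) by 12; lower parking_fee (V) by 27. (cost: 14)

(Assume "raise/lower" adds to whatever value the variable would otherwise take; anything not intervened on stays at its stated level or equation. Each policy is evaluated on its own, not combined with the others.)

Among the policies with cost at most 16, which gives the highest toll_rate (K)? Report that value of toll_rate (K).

Policy A (V + 7, F − 25):
  F = 44 − 25 = 19
  V = 23 + 7 = 30
  G = 127 − 2·30 = 67
  K = 274 + 5·19 − 5·30 + 6·67 = 621
Policy B (V − 14):
  F = 44
  V = 23 − 14 = 9
  G = 127 − 2·9 = 109
  K = 274 + 5·44 − 5·9 + 6·109 = 1103
Policy C (F + 12, V − 27):
  F = 44 + 12 = 56
  V = 23 − 27 = -4
  G = 127 − 2·(-4) = 135
  K = 274 + 5·56 − 5·(-4) + 6·135 = 1384
Comparing — Policy A: K=621, Policy B: K=1103, Policy C: K=1384. Highest is 1384 (Policy C).

1384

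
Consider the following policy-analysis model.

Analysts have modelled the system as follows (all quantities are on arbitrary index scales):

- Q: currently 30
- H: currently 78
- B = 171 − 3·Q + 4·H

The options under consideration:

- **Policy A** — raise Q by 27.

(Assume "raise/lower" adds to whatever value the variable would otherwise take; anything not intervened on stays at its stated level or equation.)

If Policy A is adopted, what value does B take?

Policy A (Q + 27):
  Q = 30 + 27 = 57
  H = 78
  B = 171 − 3·57 + 4·78 = 312

312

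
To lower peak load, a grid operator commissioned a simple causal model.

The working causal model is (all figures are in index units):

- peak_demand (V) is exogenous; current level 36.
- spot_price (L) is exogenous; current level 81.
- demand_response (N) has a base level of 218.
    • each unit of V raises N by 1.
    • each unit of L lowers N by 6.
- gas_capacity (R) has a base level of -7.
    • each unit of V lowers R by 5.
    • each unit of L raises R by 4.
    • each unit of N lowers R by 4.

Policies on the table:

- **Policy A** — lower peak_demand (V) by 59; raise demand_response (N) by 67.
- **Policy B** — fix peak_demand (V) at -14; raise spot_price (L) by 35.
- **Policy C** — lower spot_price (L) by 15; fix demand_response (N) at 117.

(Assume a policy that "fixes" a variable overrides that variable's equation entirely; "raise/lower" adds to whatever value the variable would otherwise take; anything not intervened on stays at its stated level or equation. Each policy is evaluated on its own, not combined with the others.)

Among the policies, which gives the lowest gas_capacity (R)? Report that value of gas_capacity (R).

-391

Policy A (V − 59, N + 67):
  V = 36 − 59 = -23
  L = 81
  N = 218 + (-23) − 6·81 (+67 from intervention) = -224
  R = -7 − 5·(-23) + 4·81 − 4·(-224) = 1328
Policy B (V := -14, L + 35):
  V = -14
  L = 81 + 35 = 116
  N = 218 + (-14) − 6·116 = -492
  R = -7 − 5·(-14) + 4·116 − 4·(-492) = 2495
Policy C (L − 15, N := 117):
  V = 36
  L = 81 − 15 = 66
  N = 117
  R = -7 − 5·36 + 4·66 − 4·117 = -391
Comparing — Policy A: R=1328, Policy B: R=2495, Policy C: R=-391. Lowest is -391 (Policy C).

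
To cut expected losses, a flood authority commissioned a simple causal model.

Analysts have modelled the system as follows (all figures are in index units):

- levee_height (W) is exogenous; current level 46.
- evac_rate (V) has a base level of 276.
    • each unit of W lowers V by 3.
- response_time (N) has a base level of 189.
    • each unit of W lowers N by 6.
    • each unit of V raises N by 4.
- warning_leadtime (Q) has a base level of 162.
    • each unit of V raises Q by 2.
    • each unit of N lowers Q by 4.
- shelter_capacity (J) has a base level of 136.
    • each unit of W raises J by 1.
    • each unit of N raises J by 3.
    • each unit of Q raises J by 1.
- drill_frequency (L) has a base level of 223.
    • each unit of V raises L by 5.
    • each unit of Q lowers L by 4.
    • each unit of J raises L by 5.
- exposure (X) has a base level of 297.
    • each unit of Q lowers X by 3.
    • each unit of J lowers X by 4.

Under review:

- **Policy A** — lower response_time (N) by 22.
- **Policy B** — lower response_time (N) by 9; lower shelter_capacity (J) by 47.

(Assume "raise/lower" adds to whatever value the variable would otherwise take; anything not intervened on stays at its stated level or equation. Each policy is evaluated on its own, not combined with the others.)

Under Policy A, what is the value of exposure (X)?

Policy A (N − 22):
  W = 46
  V = 276 − 3·46 = 138
  N = 189 − 6·46 + 4·138 (−22 from intervention) = 443
  Q = 162 + 2·138 − 4·443 = -1334
  J = 136 + 46 + 3·443 + (-1334) = 177
  X = 297 − 3·(-1334) − 4·177 = 3591

3591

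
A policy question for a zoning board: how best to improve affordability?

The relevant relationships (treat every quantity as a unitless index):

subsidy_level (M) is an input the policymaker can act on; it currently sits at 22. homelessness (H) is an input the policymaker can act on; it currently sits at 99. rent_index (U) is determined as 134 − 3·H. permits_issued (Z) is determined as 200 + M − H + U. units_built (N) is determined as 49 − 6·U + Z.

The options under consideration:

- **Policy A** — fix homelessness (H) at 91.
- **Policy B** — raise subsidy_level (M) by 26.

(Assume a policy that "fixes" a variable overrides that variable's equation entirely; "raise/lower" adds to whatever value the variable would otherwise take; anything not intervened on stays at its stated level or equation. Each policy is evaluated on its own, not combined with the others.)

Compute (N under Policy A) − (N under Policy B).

Policy A (H := 91):
  M = 22
  H = 91
  U = 134 − 3·91 = -139
  Z = 200 + 22 − 91 + (-139) = -8
  N = 49 − 6·(-139) + (-8) = 875
Policy B (M + 26):
  M = 22 + 26 = 48
  H = 99
  U = 134 − 3·99 = -163
  Z = 200 + 48 − 99 + (-163) = -14
  N = 49 − 6·(-163) + (-14) = 1013
N: 875 − 1013 = -138

-138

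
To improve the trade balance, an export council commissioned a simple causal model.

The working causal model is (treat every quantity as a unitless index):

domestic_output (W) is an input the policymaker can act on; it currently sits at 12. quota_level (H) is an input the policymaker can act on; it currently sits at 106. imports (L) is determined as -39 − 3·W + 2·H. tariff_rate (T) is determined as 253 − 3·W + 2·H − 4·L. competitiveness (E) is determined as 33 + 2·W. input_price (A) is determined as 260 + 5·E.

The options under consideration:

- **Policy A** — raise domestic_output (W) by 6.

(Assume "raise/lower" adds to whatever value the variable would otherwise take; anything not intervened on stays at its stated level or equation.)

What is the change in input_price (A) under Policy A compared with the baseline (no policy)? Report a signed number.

60

Baseline:
  W = 12
  E = 33 + 2·12 = 57
  A = 260 + 5·57 = 545
Policy A (W + 6):
  W = 12 + 6 = 18
  E = 33 + 2·18 = 69
  A = 260 + 5·69 = 605
Change in A: 605 − 545 = 60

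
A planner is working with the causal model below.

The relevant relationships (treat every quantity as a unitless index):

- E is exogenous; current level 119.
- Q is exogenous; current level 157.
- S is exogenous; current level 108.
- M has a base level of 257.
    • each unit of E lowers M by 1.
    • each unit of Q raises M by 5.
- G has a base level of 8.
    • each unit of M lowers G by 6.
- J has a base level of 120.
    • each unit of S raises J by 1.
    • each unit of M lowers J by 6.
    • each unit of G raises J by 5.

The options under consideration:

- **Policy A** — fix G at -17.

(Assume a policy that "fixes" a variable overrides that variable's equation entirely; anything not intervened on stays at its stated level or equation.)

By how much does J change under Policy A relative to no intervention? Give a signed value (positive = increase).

27565

Baseline:
  E = 119
  Q = 157
  S = 108
  M = 257 − 119 + 5·157 = 923
  G = 8 − 6·923 = -5530
  J = 120 + 108 − 6·923 + 5·(-5530) = -32960
Policy A (G := -17):
  E = 119
  Q = 157
  S = 108
  M = 257 − 119 + 5·157 = 923
  G = -17
  J = 120 + 108 − 6·923 + 5·(-17) = -5395
Change in J: -5395 − (-32960) = 27565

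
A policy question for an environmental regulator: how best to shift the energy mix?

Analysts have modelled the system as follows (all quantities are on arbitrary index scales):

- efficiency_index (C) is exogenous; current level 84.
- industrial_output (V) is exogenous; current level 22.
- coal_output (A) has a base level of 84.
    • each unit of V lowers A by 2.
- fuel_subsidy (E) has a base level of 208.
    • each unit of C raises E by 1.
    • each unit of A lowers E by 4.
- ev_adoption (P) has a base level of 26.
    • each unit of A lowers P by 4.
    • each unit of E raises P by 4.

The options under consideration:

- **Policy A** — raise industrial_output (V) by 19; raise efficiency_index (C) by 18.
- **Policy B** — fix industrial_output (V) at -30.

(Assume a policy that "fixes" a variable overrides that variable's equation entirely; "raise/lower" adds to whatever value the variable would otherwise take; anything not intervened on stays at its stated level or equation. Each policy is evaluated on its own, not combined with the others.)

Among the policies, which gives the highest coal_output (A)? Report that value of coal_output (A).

Policy A (V + 19, C + 18):
  V = 22 + 19 = 41
  A = 84 − 2·41 = 2
Policy B (V := -30):
  V = -30
  A = 84 − 2·(-30) = 144
Comparing — Policy A: A=2, Policy B: A=144. Highest is 144 (Policy B).

144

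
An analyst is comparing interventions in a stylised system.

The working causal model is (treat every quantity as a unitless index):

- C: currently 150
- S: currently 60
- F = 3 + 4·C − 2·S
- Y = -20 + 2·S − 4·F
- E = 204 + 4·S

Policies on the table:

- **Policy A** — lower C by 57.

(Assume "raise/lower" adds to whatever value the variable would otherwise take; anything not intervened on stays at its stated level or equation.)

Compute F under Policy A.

Policy A (C − 57):
  C = 150 − 57 = 93
  S = 60
  F = 3 + 4·93 − 2·60 = 255

255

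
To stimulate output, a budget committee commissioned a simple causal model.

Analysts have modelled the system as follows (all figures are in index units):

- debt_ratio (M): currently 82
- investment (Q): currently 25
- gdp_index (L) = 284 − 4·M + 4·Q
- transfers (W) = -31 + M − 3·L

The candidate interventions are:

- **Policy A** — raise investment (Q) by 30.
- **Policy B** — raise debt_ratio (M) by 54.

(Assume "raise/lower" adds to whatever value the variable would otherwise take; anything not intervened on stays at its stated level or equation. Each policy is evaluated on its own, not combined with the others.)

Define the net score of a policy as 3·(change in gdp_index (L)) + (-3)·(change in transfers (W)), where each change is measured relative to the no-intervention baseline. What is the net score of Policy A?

Baseline:
  M = 82
  Q = 25
  L = 284 − 4·82 + 4·25 = 56
  W = -31 + 82 − 3·56 = -117
Policy A (Q + 30):
  M = 82
  Q = 25 + 30 = 55
  L = 284 − 4·82 + 4·55 = 176
  W = -31 + 82 − 3·176 = -477
ΔL = 176 − 56 = 120; ΔW = -477 − (-117) = -360
Score = 3·120 + (-3)·(-360) = 1440

1440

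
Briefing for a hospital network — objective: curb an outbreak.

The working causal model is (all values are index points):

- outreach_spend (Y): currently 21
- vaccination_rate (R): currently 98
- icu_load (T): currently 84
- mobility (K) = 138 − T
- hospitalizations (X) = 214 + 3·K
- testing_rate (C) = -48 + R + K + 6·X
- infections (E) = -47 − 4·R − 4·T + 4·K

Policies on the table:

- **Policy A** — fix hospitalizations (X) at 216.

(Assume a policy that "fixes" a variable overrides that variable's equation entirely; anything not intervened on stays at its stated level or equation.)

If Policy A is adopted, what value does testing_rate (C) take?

1400

Policy A (X := 216):
  R = 98
  T = 84
  K = 138 − 84 = 54
  X = 216
  C = -48 + 98 + 54 + 6·216 = 1400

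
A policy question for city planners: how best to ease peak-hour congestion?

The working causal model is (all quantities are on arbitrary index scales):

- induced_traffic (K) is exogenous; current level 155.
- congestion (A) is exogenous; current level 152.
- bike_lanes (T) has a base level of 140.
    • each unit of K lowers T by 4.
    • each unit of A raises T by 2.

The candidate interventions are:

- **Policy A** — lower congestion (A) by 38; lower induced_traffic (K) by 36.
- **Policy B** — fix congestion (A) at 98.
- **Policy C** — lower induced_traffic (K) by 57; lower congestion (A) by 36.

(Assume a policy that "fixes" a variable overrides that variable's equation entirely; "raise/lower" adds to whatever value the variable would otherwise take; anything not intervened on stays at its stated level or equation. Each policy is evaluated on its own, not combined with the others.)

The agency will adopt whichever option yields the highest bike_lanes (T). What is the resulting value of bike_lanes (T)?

-20

Policy A (A − 38, K − 36):
  K = 155 − 36 = 119
  A = 152 − 38 = 114
  T = 140 − 4·119 + 2·114 = -108
Policy B (A := 98):
  K = 155
  A = 98
  T = 140 − 4·155 + 2·98 = -284
Policy C (K − 57, A − 36):
  K = 155 − 57 = 98
  A = 152 − 36 = 116
  T = 140 − 4·98 + 2·116 = -20
Comparing — Policy A: T=-108, Policy B: T=-284, Policy C: T=-20. Highest is -20 (Policy C).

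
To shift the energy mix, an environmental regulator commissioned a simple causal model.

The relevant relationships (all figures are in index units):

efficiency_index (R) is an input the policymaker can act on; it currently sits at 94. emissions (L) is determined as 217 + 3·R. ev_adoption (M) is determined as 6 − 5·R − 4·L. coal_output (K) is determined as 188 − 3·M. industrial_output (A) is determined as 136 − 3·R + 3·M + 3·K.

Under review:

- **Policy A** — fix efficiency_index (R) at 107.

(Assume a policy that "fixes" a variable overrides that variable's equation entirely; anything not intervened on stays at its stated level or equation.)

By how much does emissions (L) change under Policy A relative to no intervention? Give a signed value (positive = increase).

39

Baseline:
  R = 94
  L = 217 + 3·94 = 499
Policy A (R := 107):
  R = 107
  L = 217 + 3·107 = 538
Change in L: 538 − 499 = 39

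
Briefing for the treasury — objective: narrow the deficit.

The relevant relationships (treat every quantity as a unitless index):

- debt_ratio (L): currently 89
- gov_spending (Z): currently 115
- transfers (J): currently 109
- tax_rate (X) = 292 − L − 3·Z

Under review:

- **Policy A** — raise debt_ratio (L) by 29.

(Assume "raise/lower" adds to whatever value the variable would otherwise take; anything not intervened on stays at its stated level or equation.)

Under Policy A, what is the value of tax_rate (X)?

-171

Policy A (L + 29):
  L = 89 + 29 = 118
  Z = 115
  X = 292 − 118 − 3·115 = -171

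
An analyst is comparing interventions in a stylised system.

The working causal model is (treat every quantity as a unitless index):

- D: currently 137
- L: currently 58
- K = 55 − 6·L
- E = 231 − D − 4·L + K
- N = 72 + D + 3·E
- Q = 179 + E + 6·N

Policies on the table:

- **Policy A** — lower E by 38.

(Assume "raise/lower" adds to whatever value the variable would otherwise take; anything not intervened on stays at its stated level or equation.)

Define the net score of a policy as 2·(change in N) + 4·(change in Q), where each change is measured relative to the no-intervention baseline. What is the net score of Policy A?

Baseline:
  D = 137
  L = 58
  K = 55 − 6·58 = -293
  E = 231 − 137 − 4·58 + (-293) = -431
  N = 72 + 137 + 3·(-431) = -1084
  Q = 179 + (-431) + 6·(-1084) = -6756
Policy A (E − 38):
  D = 137
  L = 58
  K = 55 − 6·58 = -293
  E = 231 − 137 − 4·58 + (-293) (−38 from intervention) = -469
  N = 72 + 137 + 3·(-469) = -1198
  Q = 179 + (-469) + 6·(-1198) = -7478
ΔN = -1198 − (-1084) = -114; ΔQ = -7478 − (-6756) = -722
Score = 2·(-114) + 4·(-722) = -3116

-3116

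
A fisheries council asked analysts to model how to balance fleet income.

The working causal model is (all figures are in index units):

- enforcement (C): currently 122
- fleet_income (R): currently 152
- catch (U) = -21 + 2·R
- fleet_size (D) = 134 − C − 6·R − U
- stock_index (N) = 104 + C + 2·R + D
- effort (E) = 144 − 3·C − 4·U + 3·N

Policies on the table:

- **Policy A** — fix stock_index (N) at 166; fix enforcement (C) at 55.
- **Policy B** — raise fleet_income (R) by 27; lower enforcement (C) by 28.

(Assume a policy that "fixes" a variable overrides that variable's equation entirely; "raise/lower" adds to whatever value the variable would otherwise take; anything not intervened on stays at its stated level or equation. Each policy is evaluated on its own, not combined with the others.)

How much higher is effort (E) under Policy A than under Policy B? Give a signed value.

Policy A (N := 166, C := 55):
  C = 55
  R = 152
  U = -21 + 2·152 = 283
  D = 134 − 55 − 6·152 − 283 = -1116
  N = 166
  E = 144 − 3·55 − 4·283 + 3·166 = -655
Policy B (R + 27, C − 28):
  C = 122 − 28 = 94
  R = 152 + 27 = 179
  U = -21 + 2·179 = 337
  D = 134 − 94 − 6·179 − 337 = -1371
  N = 104 + 94 + 2·179 + (-1371) = -815
  E = 144 − 3·94 − 4·337 + 3·(-815) = -3931
E: -655 − (-3931) = 3276

3276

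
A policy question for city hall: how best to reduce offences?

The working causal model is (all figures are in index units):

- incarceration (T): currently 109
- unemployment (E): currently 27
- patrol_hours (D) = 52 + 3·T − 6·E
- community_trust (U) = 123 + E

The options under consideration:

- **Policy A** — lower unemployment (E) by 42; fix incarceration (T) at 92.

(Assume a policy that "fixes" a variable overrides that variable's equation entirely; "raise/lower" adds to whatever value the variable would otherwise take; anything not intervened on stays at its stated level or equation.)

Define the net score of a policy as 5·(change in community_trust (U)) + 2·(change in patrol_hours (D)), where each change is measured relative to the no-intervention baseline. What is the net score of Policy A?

Baseline:
  T = 109
  E = 27
  D = 52 + 3·109 − 6·27 = 217
  U = 123 + 27 = 150
Policy A (E − 42, T := 92):
  T = 92
  E = 27 − 42 = -15
  D = 52 + 3·92 − 6·(-15) = 418
  U = 123 + (-15) = 108
ΔU = 108 − 150 = -42; ΔD = 418 − 217 = 201
Score = 5·(-42) + 2·201 = 192

192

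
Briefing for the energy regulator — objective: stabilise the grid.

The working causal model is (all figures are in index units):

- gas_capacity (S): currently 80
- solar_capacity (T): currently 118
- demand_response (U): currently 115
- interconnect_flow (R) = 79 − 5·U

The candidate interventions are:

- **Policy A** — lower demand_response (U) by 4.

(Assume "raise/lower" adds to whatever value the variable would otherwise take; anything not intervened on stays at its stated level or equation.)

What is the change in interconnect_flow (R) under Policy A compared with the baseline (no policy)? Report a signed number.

20

Baseline:
  U = 115
  R = 79 − 5·115 = -496
Policy A (U − 4):
  U = 115 − 4 = 111
  R = 79 − 5·111 = -476
Change in R: -476 − (-496) = 20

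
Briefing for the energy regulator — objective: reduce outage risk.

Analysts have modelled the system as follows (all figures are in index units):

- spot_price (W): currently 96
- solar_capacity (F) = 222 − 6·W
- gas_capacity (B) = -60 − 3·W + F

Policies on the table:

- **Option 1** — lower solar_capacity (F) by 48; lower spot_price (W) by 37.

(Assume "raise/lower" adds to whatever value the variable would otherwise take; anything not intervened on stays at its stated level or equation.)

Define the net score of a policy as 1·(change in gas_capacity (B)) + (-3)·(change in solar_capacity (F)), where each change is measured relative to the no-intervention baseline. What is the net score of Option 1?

-237

Baseline:
  W = 96
  F = 222 − 6·96 = -354
  B = -60 − 3·96 + (-354) = -702
Option 1 (F − 48, W − 37):
  W = 96 − 37 = 59
  F = 222 − 6·59 (−48 from intervention) = -180
  B = -60 − 3·59 + (-180) = -417
ΔB = -417 − (-702) = 285; ΔF = -180 − (-354) = 174
Score = 1·285 + (-3)·174 = -237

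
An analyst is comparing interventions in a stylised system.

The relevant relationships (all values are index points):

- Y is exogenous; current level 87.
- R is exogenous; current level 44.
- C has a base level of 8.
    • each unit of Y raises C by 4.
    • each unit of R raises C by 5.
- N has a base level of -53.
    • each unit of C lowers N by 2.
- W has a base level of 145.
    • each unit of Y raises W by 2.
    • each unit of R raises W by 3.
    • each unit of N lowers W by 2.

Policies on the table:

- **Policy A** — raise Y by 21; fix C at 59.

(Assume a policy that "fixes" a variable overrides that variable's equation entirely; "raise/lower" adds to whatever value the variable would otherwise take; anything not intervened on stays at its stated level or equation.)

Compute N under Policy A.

-171

Policy A (Y + 21, C := 59):
  Y = 87 + 21 = 108
  R = 44
  C = 59
  N = -53 − 2·59 = -171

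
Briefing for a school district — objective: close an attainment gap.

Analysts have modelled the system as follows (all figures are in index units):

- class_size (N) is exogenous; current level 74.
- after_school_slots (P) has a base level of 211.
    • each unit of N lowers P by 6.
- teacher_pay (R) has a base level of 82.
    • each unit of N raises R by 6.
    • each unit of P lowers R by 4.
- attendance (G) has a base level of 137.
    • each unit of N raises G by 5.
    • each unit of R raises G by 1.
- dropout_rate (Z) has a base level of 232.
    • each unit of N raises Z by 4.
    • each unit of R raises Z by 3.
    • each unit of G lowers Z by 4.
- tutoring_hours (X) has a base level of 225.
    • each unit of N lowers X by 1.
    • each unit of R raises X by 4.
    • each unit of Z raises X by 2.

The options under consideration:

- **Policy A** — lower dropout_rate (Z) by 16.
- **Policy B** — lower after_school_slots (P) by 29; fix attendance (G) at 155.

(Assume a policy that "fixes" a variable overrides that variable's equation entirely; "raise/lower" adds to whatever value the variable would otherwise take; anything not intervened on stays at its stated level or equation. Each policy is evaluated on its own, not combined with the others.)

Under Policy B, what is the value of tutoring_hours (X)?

15707

Policy B (P − 29, G := 155):
  N = 74
  P = 211 − 6·74 (−29 from intervention) = -262
  R = 82 + 6·74 − 4·(-262) = 1574
  G = 155
  Z = 232 + 4·74 + 3·1574 − 4·155 = 4630
  X = 225 − 74 + 4·1574 + 2·4630 = 15707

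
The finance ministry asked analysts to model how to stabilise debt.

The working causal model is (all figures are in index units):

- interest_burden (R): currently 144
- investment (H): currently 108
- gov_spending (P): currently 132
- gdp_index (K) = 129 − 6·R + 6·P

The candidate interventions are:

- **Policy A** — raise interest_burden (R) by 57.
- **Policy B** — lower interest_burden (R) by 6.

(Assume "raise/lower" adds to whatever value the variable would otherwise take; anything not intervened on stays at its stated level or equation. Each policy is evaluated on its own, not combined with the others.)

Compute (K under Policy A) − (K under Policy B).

Policy A (R + 57):
  R = 144 + 57 = 201
  P = 132
  K = 129 − 6·201 + 6·132 = -285
Policy B (R − 6):
  R = 144 − 6 = 138
  P = 132
  K = 129 − 6·138 + 6·132 = 93
K: -285 − 93 = -378

-378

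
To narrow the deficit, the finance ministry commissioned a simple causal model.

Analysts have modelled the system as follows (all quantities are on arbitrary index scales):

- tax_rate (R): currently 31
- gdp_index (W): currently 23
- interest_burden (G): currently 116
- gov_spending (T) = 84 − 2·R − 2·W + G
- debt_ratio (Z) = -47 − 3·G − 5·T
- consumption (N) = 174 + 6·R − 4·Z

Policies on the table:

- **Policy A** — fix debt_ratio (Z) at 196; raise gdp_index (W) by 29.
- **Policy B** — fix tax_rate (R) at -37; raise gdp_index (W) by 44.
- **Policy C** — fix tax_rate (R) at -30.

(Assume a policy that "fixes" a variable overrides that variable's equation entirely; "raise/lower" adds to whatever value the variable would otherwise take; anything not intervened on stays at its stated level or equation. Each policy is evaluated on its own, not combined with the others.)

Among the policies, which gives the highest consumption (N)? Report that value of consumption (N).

Policy A (Z := 196, W + 29):
  R = 31
  W = 23 + 29 = 52
  G = 116
  T = 84 − 2·31 − 2·52 + 116 = 34
  Z = 196
  N = 174 + 6·31 − 4·196 = -424
Policy B (R := -37, W + 44):
  R = -37
  W = 23 + 44 = 67
  G = 116
  T = 84 − 2·(-37) − 2·67 + 116 = 140
  Z = -47 − 3·116 − 5·140 = -1095
  N = 174 + 6·(-37) − 4·(-1095) = 4332
Policy C (R := -30):
  R = -30
  W = 23
  G = 116
  T = 84 − 2·(-30) − 2·23 + 116 = 214
  Z = -47 − 3·116 − 5·214 = -1465
  N = 174 + 6·(-30) − 4·(-1465) = 5854
Comparing — Policy A: N=-424, Policy B: N=4332, Policy C: N=5854. Highest is 5854 (Policy C).

5854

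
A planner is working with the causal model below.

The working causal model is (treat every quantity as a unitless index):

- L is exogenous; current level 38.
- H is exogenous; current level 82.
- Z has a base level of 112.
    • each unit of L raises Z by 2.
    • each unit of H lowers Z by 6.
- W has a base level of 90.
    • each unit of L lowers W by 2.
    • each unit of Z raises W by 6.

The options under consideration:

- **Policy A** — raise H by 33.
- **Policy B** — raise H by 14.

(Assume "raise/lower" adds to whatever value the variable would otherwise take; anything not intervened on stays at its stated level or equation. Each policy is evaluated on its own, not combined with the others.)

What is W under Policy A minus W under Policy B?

Policy A (H + 33):
  L = 38
  H = 82 + 33 = 115
  Z = 112 + 2·38 − 6·115 = -502
  W = 90 − 2·38 + 6·(-502) = -2998
Policy B (H + 14):
  L = 38
  H = 82 + 14 = 96
  Z = 112 + 2·38 − 6·96 = -388
  W = 90 − 2·38 + 6·(-388) = -2314
W: -2998 − (-2314) = -684

-684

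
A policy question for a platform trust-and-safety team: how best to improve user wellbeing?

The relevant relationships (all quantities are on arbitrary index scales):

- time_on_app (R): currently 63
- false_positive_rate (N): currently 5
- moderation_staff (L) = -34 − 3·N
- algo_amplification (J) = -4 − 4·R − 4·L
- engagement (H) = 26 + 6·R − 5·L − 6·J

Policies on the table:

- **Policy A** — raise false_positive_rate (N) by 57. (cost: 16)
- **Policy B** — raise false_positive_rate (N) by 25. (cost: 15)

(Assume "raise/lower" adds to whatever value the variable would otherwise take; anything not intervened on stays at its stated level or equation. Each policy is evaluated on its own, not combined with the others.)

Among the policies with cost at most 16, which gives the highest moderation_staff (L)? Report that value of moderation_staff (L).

Policy A (N + 57):
  N = 5 + 57 = 62
  L = -34 − 3·62 = -220
Policy B (N + 25):
  N = 5 + 25 = 30
  L = -34 − 3·30 = -124
Comparing — Policy A: L=-220, Policy B: L=-124. Highest is -124 (Policy B).

-124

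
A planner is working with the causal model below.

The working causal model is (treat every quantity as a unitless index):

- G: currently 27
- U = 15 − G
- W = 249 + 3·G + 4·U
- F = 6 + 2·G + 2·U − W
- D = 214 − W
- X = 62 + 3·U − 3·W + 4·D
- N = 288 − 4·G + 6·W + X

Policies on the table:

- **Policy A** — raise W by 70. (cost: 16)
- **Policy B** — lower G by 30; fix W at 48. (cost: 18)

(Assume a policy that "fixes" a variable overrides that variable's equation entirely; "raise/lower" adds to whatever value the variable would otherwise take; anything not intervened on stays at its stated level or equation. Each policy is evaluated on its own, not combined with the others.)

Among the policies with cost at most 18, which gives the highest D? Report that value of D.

Policy A (W + 70):
  G = 27
  U = 15 − 27 = -12
  W = 249 + 3·27 + 4·(-12) (+70 from intervention) = 352
  D = 214 − 352 = -138
Policy B (G − 30, W := 48):
  G = 27 − 30 = -3
  U = 15 − (-3) = 18
  W = 48
  D = 214 − 48 = 166
Comparing — Policy A: D=-138, Policy B: D=166. Highest is 166 (Policy B).

166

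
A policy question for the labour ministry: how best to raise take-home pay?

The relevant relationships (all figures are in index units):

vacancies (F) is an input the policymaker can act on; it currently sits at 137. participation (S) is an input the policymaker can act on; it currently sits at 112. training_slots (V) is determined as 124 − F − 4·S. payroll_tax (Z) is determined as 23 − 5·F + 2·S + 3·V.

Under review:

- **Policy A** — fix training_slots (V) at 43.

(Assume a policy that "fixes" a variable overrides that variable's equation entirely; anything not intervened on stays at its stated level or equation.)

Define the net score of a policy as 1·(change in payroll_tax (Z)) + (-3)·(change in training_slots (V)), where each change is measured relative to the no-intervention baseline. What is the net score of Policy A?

Baseline:
  F = 137
  S = 112
  V = 124 − 137 − 4·112 = -461
  Z = 23 − 5·137 + 2·112 + 3·(-461) = -1821
Policy A (V := 43):
  F = 137
  S = 112
  V = 43
  Z = 23 − 5·137 + 2·112 + 3·43 = -309
ΔZ = -309 − (-1821) = 1512; ΔV = 43 − (-461) = 504
Score = 1·1512 + (-3)·504 = 0

0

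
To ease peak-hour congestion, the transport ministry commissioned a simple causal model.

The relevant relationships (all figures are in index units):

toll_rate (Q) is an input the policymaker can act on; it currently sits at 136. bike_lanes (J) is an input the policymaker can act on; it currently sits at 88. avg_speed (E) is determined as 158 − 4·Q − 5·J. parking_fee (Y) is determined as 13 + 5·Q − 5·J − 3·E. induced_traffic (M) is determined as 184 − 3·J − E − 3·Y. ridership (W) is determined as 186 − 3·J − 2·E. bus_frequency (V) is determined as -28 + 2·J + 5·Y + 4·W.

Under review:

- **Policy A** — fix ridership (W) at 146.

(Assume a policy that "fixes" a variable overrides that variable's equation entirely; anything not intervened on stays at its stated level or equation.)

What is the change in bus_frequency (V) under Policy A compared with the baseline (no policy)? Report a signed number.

-5712

Baseline:
  Q = 136
  J = 88
  E = 158 − 4·136 − 5·88 = -826
  Y = 13 + 5·136 − 5·88 − 3·(-826) = 2731
  W = 186 − 3·88 − 2·(-826) = 1574
  V = -28 + 2·88 + 5·2731 + 4·1574 = 20099
Policy A (W := 146):
  Q = 136
  J = 88
  E = 158 − 4·136 − 5·88 = -826
  Y = 13 + 5·136 − 5·88 − 3·(-826) = 2731
  W = 146
  V = -28 + 2·88 + 5·2731 + 4·146 = 14387
Change in V: 14387 − 20099 = -5712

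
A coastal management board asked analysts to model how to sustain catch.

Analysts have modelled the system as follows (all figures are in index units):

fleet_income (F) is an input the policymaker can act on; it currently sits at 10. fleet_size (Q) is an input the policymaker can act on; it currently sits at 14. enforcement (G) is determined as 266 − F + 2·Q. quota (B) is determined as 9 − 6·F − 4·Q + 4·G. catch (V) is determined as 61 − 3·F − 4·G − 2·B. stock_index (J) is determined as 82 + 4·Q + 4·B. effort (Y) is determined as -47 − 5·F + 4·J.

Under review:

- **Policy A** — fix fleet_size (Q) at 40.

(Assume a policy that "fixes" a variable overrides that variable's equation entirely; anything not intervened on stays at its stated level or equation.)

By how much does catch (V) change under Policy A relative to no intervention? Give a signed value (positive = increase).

Baseline:
  F = 10
  Q = 14
  G = 266 − 10 + 2·14 = 284
  B = 9 − 6·10 − 4·14 + 4·284 = 1029
  V = 61 − 3·10 − 4·284 − 2·1029 = -3163
Policy A (Q := 40):
  F = 10
  Q = 40
  G = 266 − 10 + 2·40 = 336
  B = 9 − 6·10 − 4·40 + 4·336 = 1133
  V = 61 − 3·10 − 4·336 − 2·1133 = -3579
Change in V: -3579 − (-3163) = -416

-416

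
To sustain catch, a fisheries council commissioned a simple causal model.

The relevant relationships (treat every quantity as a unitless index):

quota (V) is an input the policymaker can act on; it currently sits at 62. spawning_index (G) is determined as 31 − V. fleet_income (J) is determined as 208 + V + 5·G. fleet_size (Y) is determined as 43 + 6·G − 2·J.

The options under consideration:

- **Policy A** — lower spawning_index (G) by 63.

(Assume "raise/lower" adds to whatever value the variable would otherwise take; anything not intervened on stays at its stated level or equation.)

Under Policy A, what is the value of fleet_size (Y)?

Policy A (G − 63):
  V = 62
  G = 31 − 62 (−63 from intervention) = -94
  J = 208 + 62 + 5·(-94) = -200
  Y = 43 + 6·(-94) − 2·(-200) = -121

-121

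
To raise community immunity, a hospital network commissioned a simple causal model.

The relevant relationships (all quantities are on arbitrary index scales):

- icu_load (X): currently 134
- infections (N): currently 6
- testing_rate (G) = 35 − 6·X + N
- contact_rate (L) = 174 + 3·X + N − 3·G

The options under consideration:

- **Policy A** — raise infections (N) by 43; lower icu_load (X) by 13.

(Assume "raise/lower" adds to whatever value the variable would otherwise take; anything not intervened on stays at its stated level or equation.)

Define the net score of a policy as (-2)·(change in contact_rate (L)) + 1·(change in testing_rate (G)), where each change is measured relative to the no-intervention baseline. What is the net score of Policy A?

839

Baseline:
  X = 134
  N = 6
  G = 35 − 6·134 + 6 = -763
  L = 174 + 3·134 + 6 − 3·(-763) = 2871
Policy A (N + 43, X − 13):
  X = 134 − 13 = 121
  N = 6 + 43 = 49
  G = 35 − 6·121 + 49 = -642
  L = 174 + 3·121 + 49 − 3·(-642) = 2512
ΔL = 2512 − 2871 = -359; ΔG = -642 − (-763) = 121
Score = (-2)·(-359) + 1·121 = 839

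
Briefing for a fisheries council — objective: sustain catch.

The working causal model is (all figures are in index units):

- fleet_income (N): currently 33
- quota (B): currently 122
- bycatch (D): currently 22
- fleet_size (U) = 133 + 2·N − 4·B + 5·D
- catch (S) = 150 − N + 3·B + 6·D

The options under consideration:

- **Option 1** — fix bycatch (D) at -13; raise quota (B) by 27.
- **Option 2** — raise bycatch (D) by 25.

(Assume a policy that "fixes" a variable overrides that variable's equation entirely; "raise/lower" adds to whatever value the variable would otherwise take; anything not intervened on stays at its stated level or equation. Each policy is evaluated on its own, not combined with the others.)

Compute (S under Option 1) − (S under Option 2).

Option 1 (D := -13, B + 27):
  N = 33
  B = 122 + 27 = 149
  D = -13
  S = 150 − 33 + 3·149 + 6·(-13) = 486
Option 2 (D + 25):
  N = 33
  B = 122
  D = 22 + 25 = 47
  S = 150 − 33 + 3·122 + 6·47 = 765
S: 486 − 765 = -279

-279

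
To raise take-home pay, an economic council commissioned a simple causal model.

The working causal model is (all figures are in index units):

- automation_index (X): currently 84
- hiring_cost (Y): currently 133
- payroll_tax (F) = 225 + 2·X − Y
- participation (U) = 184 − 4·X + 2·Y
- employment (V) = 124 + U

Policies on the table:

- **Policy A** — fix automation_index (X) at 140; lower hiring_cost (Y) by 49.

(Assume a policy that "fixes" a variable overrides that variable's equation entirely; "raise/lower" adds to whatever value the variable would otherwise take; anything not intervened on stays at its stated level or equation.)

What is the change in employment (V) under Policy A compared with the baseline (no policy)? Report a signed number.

-322

Baseline:
  X = 84
  Y = 133
  U = 184 − 4·84 + 2·133 = 114
  V = 124 + 114 = 238
Policy A (X := 140, Y − 49):
  X = 140
  Y = 133 − 49 = 84
  U = 184 − 4·140 + 2·84 = -208
  V = 124 + (-208) = -84
Change in V: -84 − 238 = -322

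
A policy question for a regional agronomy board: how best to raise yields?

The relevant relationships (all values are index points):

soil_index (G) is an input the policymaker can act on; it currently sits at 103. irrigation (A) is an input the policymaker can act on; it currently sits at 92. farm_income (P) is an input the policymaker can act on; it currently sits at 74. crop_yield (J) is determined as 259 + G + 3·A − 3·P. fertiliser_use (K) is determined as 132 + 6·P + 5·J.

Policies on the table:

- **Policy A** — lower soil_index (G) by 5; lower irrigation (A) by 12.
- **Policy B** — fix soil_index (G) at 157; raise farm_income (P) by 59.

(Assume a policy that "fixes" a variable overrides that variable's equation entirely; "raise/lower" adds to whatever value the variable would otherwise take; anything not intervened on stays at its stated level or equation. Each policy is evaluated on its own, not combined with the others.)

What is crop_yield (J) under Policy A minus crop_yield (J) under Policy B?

Policy A (G − 5, A − 12):
  G = 103 − 5 = 98
  A = 92 − 12 = 80
  P = 74
  J = 259 + 98 + 3·80 − 3·74 = 375
Policy B (G := 157, P + 59):
  G = 157
  A = 92
  P = 74 + 59 = 133
  J = 259 + 157 + 3·92 − 3·133 = 293
J: 375 − 293 = 82

82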